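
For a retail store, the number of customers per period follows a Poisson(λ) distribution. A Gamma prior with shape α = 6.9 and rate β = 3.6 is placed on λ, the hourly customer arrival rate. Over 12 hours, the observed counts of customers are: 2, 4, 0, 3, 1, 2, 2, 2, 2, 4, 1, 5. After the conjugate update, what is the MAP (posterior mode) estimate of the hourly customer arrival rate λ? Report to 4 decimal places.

2.1731

With a Gamma(shape α, rate β) prior, the Poisson likelihood is conjugate: the posterior is Gamma(α + ΣXᵢ, β + n).
Sum of counts S = 28 over n = 12 hours.
Posterior: Gamma(α+S, β+n) = Gamma(6.9+28, 3.6+12) = Gamma(34.9, 15.6).
Mode of Gamma(α,β) for α≥1 is (α−1)/β = 33.9/15.6 = 2.1731.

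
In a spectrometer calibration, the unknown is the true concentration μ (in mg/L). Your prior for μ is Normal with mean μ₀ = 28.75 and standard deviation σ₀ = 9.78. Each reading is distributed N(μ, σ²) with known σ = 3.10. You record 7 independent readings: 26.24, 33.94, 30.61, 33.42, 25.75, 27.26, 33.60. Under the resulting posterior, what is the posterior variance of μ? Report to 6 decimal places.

1.353431

For Normal data with known variance σ², a Normal(μ₀, σ₀²) prior on μ is conjugate. Posterior precision = 1/σ₀² + n/σ²; posterior mean is the precision-weighted average of μ₀ and x̄.
σ₀² = 9.78² = 95.6484, σ² = 3.10² = 9.61; σ² + n·σ₀² = 9.61 + 7·95.6484 = 679.1488.
Posterior precision = 1/σ₀² + n/σ² = 1/95.6484 + 7/9.61 = (σ² + n·σ₀²)/(σ₀²σ²) = 679.1488/(95.6484·9.61); posterior variance σₙ² = σ₀²σ²/(σ² + n·σ₀²) = 95.6484·9.61/679.1488 = 1.353431.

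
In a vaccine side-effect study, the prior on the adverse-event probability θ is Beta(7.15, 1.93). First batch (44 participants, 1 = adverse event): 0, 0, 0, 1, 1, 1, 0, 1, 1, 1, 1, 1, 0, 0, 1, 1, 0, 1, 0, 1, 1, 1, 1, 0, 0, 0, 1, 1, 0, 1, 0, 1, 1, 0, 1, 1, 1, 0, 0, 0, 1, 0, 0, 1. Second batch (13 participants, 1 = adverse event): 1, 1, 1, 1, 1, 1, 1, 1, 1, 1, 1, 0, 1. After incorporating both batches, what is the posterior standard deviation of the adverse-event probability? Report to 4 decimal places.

The Beta prior is conjugate to a Binomial/Bernoulli likelihood; the update adds successes to α and failures to β.
After batch 1: Beta(7.15+25, 1.93+19) = Beta(32.15, 20.93).
After batch 2: Beta(32.15+12, 20.93+1) = Beta(44.15, 21.93).
Var = αβ/((α+β)²(α+β+1)) = 44.15·21.93/(66.08²·67.08) = 0.00330549; SD = √0.00330549 = 0.0575.

0.0575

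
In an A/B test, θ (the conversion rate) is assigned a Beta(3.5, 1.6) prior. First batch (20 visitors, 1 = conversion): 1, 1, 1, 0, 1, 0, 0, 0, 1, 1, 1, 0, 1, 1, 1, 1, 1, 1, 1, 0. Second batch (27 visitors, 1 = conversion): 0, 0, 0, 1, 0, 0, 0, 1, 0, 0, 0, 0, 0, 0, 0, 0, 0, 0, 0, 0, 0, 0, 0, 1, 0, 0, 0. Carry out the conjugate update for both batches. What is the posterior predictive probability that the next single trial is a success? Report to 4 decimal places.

The Beta prior is conjugate to a Binomial/Bernoulli likelihood; the update adds successes to α and failures to β.
After batch 1: Beta(3.5+14, 1.6+6) = Beta(17.5, 7.6).
After batch 2: Beta(17.5+3, 7.6+24) = Beta(20.5, 31.6).
For a single future Bernoulli trial, P(success | data) = α/(α+β) = 0.3935.

0.3935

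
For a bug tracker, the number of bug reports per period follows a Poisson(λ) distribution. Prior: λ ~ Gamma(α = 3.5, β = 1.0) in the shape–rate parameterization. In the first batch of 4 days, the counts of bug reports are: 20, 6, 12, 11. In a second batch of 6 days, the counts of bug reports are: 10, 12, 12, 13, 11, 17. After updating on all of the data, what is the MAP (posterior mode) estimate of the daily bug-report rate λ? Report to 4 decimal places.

With a Gamma(shape α, rate β) prior, the Poisson likelihood is conjugate: the posterior is Gamma(α + ΣXᵢ, β + n).
Batch 1: sum of counts S = 49 over n = 4 days.
After batch 1: Gamma(α+S, β+n) = Gamma(3.5+49, 1.0+4) = Gamma(52.5, 5.0).
Batch 2: sum of counts S = 75 over n = 6 days.
After batch 2: Gamma(α+S, β+n) = Gamma(52.5+75, 5.0+6) = Gamma(127.5, 11.0).
Mode of Gamma(α,β) for α≥1 is (α−1)/β = 126.5/11.0 = 11.5000.

11.5000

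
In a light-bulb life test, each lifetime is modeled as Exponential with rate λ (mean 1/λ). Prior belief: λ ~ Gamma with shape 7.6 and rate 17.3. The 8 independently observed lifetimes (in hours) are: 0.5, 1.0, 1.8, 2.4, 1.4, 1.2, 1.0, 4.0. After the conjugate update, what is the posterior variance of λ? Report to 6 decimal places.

With a Gamma(shape α, rate β) prior on the exponential rate λ, the posterior after n observations with total T = Σxᵢ is Gamma(α+n, β+T).
Sum of observations T = 13.3 hours; n = 8.
Posterior: Gamma(7.6+8, 17.3+13.3) = Gamma(15.6, 30.6).
Var = α/β² = 0.016660.

0.016660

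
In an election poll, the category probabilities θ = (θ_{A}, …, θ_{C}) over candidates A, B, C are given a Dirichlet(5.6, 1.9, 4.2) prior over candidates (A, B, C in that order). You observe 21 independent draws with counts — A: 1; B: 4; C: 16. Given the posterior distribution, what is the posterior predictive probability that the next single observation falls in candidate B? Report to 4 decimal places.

The Dirichlet prior is conjugate to the Multinomial likelihood: each posterior αⱼ = prior αⱼ + observed count nⱼ.
Posterior concentration: (6.6, 5.9, 20.2), total = 32.7.
P(next = B | data) = α_{B}/Σα = 0.1804.

0.1804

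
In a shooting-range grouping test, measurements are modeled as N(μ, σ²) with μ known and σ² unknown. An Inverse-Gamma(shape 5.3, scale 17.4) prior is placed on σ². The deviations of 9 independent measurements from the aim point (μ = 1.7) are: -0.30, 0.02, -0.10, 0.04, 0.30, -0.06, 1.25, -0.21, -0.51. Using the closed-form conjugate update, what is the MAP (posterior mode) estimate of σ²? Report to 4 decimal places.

With known mean μ and an Inverse-Gamma(α, β) prior on σ², the Normal likelihood is conjugate: posterior is Inv-Gamma(α + n/2, β + Σ(xᵢ−μ)²/2).
Σ(xᵢ−μ)² = (-0.30)² + (0.02)² + (-0.10)² + (0.04)² + (0.30)² + (-0.06)² + (1.25)² + (-0.21)² + (-0.51)² = 2.0623.
Posterior: Inv-Gamma(5.3 + 9/2, 17.4 + 2.0623/2) = Inv-Gamma(9.80, 18.43115).
Mode = β/(α+1) = 18.43115/10.80 = 1.7066.

1.7066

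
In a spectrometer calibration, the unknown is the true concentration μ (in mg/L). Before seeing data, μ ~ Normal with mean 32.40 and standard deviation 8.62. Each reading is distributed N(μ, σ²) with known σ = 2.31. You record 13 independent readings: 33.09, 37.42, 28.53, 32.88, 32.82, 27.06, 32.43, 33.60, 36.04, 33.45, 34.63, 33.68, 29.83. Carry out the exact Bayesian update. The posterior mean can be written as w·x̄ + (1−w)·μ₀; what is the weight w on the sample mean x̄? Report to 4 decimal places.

For Normal data with known variance σ², a Normal(μ₀, σ₀²) prior on μ is conjugate. Posterior precision = 1/σ₀² + n/σ²; posterior mean is the precision-weighted average of μ₀ and x̄.
σ₀² = 8.62² = 74.3044, σ² = 2.31² = 5.3361. Prior precision 1/σ₀² = 1/74.3044; data precision n/σ² = 13/5.3361.
w = (n/σ²)/(1/σ₀² + n/σ²) = n·σ₀²/(σ² + n·σ₀²) = 13·74.3044/(5.3361 + 13·74.3044) = 965.9572/971.2933 = 0.9945.

0.9945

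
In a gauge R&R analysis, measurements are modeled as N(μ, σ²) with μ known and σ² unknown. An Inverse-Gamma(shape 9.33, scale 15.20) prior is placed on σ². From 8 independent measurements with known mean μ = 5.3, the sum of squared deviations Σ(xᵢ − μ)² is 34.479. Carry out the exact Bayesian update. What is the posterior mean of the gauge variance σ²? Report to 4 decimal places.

2.6309

With known mean μ and an Inverse-Gamma(α, β) prior on σ², the Normal likelihood is conjugate: posterior is Inv-Gamma(α + n/2, β + Σ(xᵢ−μ)²/2).
Posterior: Inv-Gamma(9.33 + 8/2, 15.20 + 34.479/2) = Inv-Gamma(13.33, 32.4395).
E[σ²|data] = β/(α−1) = 32.4395/12.33 = 2.6309.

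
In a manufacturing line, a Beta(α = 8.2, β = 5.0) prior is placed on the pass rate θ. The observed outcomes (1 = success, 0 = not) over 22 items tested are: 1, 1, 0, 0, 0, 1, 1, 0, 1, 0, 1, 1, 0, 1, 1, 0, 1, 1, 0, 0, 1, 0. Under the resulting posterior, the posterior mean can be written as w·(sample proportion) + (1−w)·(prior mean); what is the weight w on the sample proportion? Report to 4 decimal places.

0.6250

The Beta prior is conjugate to a Binomial/Bernoulli likelihood; the update adds successes to α and failures to β.
Posterior mean = (α₀+k)/(α₀+β₀+n) = [n/(α₀+β₀+n)]·(k/n) + [(α₀+β₀)/(α₀+β₀+n)]·α₀/(α₀+β₀), so only n and the prior enter the weight.
The weight on the data is w = n/(α₀+β₀+n) = 22/(8.2+5.0+22) = 22/35.2 = 0.6250.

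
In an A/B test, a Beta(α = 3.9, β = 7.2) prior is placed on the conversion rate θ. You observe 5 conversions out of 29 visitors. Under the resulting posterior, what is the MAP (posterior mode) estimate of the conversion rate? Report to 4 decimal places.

The Beta prior is conjugate to a Binomial/Bernoulli likelihood; the update adds successes to α and failures to β.
Posterior: Beta(α+k, β+n−k) = Beta(3.9+5, 7.2+24) = Beta(8.9, 31.2).
Mode of Beta(a,b) for a,b>1 is (a−1)/(a+b−2) = 7.9/38.1 = 0.2073.

0.2073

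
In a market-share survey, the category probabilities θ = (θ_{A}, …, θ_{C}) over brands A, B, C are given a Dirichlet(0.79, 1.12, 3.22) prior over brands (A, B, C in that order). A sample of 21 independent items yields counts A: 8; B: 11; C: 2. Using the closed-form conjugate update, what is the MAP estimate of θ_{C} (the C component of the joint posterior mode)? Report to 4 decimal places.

The Dirichlet prior is conjugate to the Multinomial likelihood: each posterior αⱼ = prior αⱼ + observed count nⱼ.
Posterior concentration: (8.79, 12.12, 5.22), total = 26.13.
Joint mode component: (α_{C}−1)/(Σα−K) = 4.22/23.13 = 0.1824.

0.1824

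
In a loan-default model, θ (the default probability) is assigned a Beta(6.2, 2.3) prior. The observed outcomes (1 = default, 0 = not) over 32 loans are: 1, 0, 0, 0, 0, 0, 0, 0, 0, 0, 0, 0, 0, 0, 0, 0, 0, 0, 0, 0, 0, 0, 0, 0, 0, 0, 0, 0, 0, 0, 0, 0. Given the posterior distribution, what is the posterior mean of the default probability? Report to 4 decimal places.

0.1778

The Beta prior is conjugate to a Binomial/Bernoulli likelihood; the update adds successes to α and failures to β.
Posterior: Beta(α+k, β+n−k) = Beta(6.2+1, 2.3+31) = Beta(7.2, 33.3).
Posterior mean = α/(α+β) = 7.2/40.5 = 0.1778.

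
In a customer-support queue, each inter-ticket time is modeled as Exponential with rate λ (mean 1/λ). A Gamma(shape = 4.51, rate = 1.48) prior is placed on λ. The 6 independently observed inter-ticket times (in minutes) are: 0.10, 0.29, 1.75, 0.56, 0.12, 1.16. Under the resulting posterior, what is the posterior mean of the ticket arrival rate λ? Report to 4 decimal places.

1.9249

With a Gamma(shape α, rate β) prior on the exponential rate λ, the posterior after n observations with total T = Σxᵢ is Gamma(α+n, β+T).
Sum of observations T = 3.98 minutes; n = 6.
Posterior: Gamma(4.51+6, 1.48+3.98) = Gamma(10.51, 5.46).
Posterior mean of λ = α/β = 10.51/5.46 = 1.9249.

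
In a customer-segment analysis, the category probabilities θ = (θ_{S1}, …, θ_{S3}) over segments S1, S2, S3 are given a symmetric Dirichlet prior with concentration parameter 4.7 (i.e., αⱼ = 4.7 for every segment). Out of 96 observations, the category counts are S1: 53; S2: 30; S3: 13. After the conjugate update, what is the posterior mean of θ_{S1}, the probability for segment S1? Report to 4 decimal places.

0.5241

The Dirichlet prior is conjugate to the Multinomial likelihood: each posterior αⱼ = prior αⱼ + observed count nⱼ.
Posterior concentration: (57.7, 34.7, 17.7), total = 110.1.
E[θ_{S1}|data] = α_{S1}/Σα = 57.7/110.1 = 0.5241.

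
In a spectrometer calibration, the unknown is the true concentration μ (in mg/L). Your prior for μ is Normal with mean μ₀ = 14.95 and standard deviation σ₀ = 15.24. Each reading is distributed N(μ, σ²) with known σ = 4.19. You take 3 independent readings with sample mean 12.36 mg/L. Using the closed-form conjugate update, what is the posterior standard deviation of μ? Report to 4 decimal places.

2.3892

For Normal data with known variance σ², a Normal(μ₀, σ₀²) prior on μ is conjugate. Posterior precision = 1/σ₀² + n/σ²; posterior mean is the precision-weighted average of μ₀ and x̄.
σ₀² = 15.24² = 232.2576, σ² = 4.19² = 17.5561; σ² + n·σ₀² = 17.5561 + 3·232.2576 = 714.3289.
Posterior precision = 1/σ₀² + n/σ² = 1/232.2576 + 3/17.5561 = (σ² + n·σ₀²)/(σ₀²σ²) = 714.3289/(232.2576·17.5561); posterior variance σₙ² = σ₀²σ²/(σ² + n·σ₀²) = 232.2576·17.5561/714.3289 = 5.708208.
Posterior SD = √σₙ² = √(232.2576·17.5561/714.3289) = 2.3892.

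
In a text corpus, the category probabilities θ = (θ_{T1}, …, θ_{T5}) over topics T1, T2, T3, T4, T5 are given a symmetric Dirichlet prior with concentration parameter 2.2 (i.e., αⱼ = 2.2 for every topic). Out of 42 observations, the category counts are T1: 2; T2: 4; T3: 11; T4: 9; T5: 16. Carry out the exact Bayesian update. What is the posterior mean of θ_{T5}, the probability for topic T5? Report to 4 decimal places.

The Dirichlet prior is conjugate to the Multinomial likelihood: each posterior αⱼ = prior αⱼ + observed count nⱼ.
Posterior concentration: (4.2, 6.2, 13.2, 11.2, 18.2), total = 53.0.
E[θ_{T5}|data] = α_{T5}/Σα = 18.2/53.0 = 0.3434.

0.3434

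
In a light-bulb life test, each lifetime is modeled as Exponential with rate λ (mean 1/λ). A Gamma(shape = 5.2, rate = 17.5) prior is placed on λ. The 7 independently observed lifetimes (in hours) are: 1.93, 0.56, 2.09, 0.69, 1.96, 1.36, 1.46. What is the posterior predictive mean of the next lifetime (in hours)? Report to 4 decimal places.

2.4598

With a Gamma(shape α, rate β) prior on the exponential rate λ, the posterior after n observations with total T = Σxᵢ is Gamma(α+n, β+T).
Sum of observations T = 10.05 hours; n = 7.
Posterior: Gamma(5.2+7, 17.5+10.05) = Gamma(12.2, 27.55).
The predictive distribution for the next observation is Lomax; its mean is β/(α−1) = 27.55/11.2 = 2.4598.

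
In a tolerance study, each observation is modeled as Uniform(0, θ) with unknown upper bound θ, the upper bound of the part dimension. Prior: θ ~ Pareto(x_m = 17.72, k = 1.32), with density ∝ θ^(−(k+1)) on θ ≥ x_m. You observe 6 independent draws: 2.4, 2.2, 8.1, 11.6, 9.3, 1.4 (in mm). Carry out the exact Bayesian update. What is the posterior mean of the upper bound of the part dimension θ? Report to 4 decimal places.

20.5238

A Pareto(scale x_m, shape k) prior on the upper bound θ of Uniform(0, θ) is conjugate: posterior is Pareto(max(x_m, max xᵢ), k + n).
Sample maximum = 11.6; prior scale x_m = 17.72 → posterior scale = max = 17.72.
Posterior shape = 1.32 + 6 = 7.32.
E[θ|data] = k·x_m/(k−1) = 7.32·17.72/6.32 = 20.5238.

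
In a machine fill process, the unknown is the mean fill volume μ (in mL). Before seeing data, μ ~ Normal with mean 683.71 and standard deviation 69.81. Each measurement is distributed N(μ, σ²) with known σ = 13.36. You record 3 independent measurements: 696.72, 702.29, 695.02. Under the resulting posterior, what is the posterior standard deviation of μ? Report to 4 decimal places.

7.6667

For Normal data with known variance σ², a Normal(μ₀, σ₀²) prior on μ is conjugate. Posterior precision = 1/σ₀² + n/σ²; posterior mean is the precision-weighted average of μ₀ and x̄.
σ₀² = 69.81² = 4873.4361, σ² = 13.36² = 178.4896; σ² + n·σ₀² = 178.4896 + 3·4873.4361 = 14798.7979.
Posterior precision = 1/σ₀² + n/σ² = 1/4873.4361 + 3/178.4896 = (σ² + n·σ₀²)/(σ₀²σ²) = 14798.7979/(4873.4361·178.4896); posterior variance σₙ² = σ₀²σ²/(σ² + n·σ₀²) = 4873.4361·178.4896/14798.7979 = 58.778940.
Posterior SD = √σₙ² = √(4873.4361·178.4896/14798.7979) = 7.6667.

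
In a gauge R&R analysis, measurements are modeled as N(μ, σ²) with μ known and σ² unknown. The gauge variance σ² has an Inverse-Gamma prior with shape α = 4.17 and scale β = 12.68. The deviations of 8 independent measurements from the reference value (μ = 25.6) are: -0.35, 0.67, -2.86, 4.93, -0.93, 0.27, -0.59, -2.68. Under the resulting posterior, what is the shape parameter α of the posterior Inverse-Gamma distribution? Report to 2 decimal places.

8.17

With known mean μ and an Inverse-Gamma(α, β) prior on σ², the Normal likelihood is conjugate: posterior is Inv-Gamma(α + n/2, β + Σ(xᵢ−μ)²/2).
Σ(xᵢ−μ)² = (-0.35)² + (0.67)² + (-2.86)² + (4.93)² + (-0.93)² + (0.27)² + (-0.59)² + (-2.68)² = 41.5242.
Posterior: Inv-Gamma(4.17 + 8/2, 12.68 + 41.5242/2) = Inv-Gamma(8.17, 33.44210).
Posterior α = 8.17.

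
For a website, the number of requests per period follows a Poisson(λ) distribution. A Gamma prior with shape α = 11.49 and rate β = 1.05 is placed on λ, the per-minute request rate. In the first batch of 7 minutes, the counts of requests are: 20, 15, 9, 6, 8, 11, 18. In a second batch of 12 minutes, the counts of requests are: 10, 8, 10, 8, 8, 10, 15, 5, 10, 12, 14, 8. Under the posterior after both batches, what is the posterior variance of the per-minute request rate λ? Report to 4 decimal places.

With a Gamma(shape α, rate β) prior, the Poisson likelihood is conjugate: the posterior is Gamma(α + ΣXᵢ, β + n).
Batch 1: sum of counts S = 87 over n = 7 minutes.
After batch 1: Gamma(α+S, β+n) = Gamma(11.49+87, 1.05+7) = Gamma(98.49, 8.05).
Batch 2: sum of counts S = 118 over n = 12 minutes.
After batch 2: Gamma(α+S, β+n) = Gamma(98.49+118, 8.05+12) = Gamma(216.49, 20.05).
Var = α/β² = 216.49/20.05² = 0.5385.

0.5385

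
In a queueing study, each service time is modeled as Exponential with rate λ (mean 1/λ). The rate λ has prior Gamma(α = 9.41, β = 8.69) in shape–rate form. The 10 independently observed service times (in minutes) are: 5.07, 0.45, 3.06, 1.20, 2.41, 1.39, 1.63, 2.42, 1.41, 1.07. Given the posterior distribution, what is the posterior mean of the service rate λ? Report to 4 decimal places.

With a Gamma(shape α, rate β) prior on the exponential rate λ, the posterior after n observations with total T = Σxᵢ is Gamma(α+n, β+T).
Sum of observations T = 20.11 minutes; n = 10.
Posterior: Gamma(9.41+10, 8.69+20.11) = Gamma(19.41, 28.80).
Posterior mean of λ = α/β = 19.41/28.80 = 0.6740.

0.6740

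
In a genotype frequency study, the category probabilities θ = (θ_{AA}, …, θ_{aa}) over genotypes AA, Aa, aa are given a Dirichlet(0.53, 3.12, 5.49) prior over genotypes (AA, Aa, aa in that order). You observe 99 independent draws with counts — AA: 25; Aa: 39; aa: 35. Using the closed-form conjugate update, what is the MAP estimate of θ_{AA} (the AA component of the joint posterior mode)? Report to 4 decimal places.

0.2333

The Dirichlet prior is conjugate to the Multinomial likelihood: each posterior αⱼ = prior αⱼ + observed count nⱼ.
Posterior concentration: (25.53, 42.12, 40.49), total = 108.14.
Joint mode component: (α_{AA}−1)/(Σα−K) = 24.53/105.14 = 0.2333.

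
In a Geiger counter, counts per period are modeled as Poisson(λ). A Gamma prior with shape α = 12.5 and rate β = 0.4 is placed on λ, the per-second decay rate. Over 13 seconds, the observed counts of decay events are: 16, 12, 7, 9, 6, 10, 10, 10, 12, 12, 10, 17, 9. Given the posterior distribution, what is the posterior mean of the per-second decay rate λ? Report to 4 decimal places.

With a Gamma(shape α, rate β) prior, the Poisson likelihood is conjugate: the posterior is Gamma(α + ΣXᵢ, β + n).
Sum of counts S = 140 over n = 13 seconds.
Posterior: Gamma(α+S, β+n) = Gamma(12.5+140, 0.4+13) = Gamma(152.5, 13.4).
Posterior mean = α/β = 152.5/13.4 = 11.3806.

11.3806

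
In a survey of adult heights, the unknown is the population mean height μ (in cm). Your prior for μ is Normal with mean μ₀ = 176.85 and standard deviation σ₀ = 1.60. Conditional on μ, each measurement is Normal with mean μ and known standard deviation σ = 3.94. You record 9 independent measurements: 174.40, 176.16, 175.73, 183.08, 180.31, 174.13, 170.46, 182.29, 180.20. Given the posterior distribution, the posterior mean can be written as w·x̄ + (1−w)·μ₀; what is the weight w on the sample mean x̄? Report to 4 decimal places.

For Normal data with known variance σ², a Normal(μ₀, σ₀²) prior on μ is conjugate. Posterior precision = 1/σ₀² + n/σ²; posterior mean is the precision-weighted average of μ₀ and x̄.
σ₀² = 1.60² = 2.56, σ² = 3.94² = 15.5236. Prior precision 1/σ₀² = 1/2.56; data precision n/σ² = 9/15.5236.
w = (n/σ²)/(1/σ₀² + n/σ²) = n·σ₀²/(σ² + n·σ₀²) = 9·2.56/(15.5236 + 9·2.56) = 23.04/38.5636 = 0.5975.

0.5975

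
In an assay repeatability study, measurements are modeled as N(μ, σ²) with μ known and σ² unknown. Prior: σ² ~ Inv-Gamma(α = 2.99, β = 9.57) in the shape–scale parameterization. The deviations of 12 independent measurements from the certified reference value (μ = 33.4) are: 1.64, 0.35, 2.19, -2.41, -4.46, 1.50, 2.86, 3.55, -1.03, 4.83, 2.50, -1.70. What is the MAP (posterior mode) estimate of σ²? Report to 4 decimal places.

5.4559

With known mean μ and an Inverse-Gamma(α, β) prior on σ², the Normal likelihood is conjugate: posterior is Inv-Gamma(α + n/2, β + Σ(xᵢ−μ)²/2).
Σ(xᵢ−μ)² = (1.64)² + (0.35)² + (2.19)² + (-2.41)² + (-4.46)² + (1.50)² + (2.86)² + (3.55)² + (-1.03)² + (4.83)² + (2.50)² + (-1.70)² = 89.8698.
Posterior: Inv-Gamma(2.99 + 12/2, 9.57 + 89.8698/2) = Inv-Gamma(8.99, 54.50490).
Mode = β/(α+1) = 54.50490/9.99 = 5.4559.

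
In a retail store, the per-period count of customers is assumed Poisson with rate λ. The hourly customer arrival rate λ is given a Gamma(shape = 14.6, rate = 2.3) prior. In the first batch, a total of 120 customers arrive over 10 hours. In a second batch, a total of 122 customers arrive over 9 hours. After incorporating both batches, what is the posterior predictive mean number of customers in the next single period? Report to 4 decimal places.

With a Gamma(shape α, rate β) prior, the Poisson likelihood is conjugate: the posterior is Gamma(α + ΣXᵢ, β + n).
After batch 1: Gamma(α+S, β+n) = Gamma(14.6+120, 2.3+10) = Gamma(134.6, 12.3).
After batch 2: Gamma(α+S, β+n) = Gamma(134.6+122, 12.3+9) = Gamma(256.6, 21.3).
The predictive distribution for one future period is NegBinom with mean α/β = 12.0469.

12.0469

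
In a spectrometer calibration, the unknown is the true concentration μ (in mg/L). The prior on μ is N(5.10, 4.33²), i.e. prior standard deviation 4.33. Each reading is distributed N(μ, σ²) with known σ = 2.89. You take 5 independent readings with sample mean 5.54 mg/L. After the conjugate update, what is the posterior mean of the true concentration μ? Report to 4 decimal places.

5.5040

For Normal data with known variance σ², a Normal(μ₀, σ₀²) prior on μ is conjugate. Posterior precision = 1/σ₀² + n/σ²; posterior mean is the precision-weighted average of μ₀ and x̄.
n·x̄ = 5·5.54 = 27.7.
σ₀² = 4.33² = 18.7489, σ² = 2.89² = 8.3521; σ² + n·σ₀² = 8.3521 + 5·18.7489 = 102.0966.
Posterior mean = (μ₀/σ₀² + n·x̄/σ²)/(1/σ₀² + n/σ²) = (σ²·μ₀ + σ₀²·n·x̄)/(σ² + n·σ₀²) = (8.3521·5.10 + 18.7489·27.7)/102.0966 = 561.94024/102.0966 = 5.5040.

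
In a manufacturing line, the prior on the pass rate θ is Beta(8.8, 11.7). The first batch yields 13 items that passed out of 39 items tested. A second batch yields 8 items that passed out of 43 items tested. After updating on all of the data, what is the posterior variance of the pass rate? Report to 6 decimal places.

The Beta prior is conjugate to a Binomial/Bernoulli likelihood; the update adds successes to α and failures to β.
After batch 1: Beta(8.8+13, 11.7+26) = Beta(21.8, 37.7).
After batch 2: Beta(21.8+8, 37.7+35) = Beta(29.8, 72.7).
Var = αβ/((α+β)²(α+β+1)) = 29.8·72.7/(102.5²·103.5) = 0.001992.

0.001992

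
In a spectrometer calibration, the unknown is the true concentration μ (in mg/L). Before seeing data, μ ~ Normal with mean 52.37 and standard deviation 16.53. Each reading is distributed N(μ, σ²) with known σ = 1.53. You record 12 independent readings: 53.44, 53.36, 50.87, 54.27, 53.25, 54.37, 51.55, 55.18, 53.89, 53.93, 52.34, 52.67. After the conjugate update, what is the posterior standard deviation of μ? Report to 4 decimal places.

For Normal data with known variance σ², a Normal(μ₀, σ₀²) prior on μ is conjugate. Posterior precision = 1/σ₀² + n/σ²; posterior mean is the precision-weighted average of μ₀ and x̄.
σ₀² = 16.53² = 273.2409, σ² = 1.53² = 2.3409; σ² + n·σ₀² = 2.3409 + 12·273.2409 = 3281.2317.
Posterior precision = 1/σ₀² + n/σ² = 1/273.2409 + 12/2.3409 = (σ² + n·σ₀²)/(σ₀²σ²) = 3281.2317/(273.2409·2.3409); posterior variance σₙ² = σ₀²σ²/(σ² + n·σ₀²) = 273.2409·2.3409/3281.2317 = 0.194936.
Posterior SD = √σₙ² = √(273.2409·2.3409/3281.2317) = 0.4415.

0.4415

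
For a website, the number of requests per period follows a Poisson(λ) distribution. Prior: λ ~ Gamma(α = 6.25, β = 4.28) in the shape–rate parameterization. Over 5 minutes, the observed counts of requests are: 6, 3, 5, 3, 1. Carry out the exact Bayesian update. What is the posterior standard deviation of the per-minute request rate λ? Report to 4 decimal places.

0.5306

With a Gamma(shape α, rate β) prior, the Poisson likelihood is conjugate: the posterior is Gamma(α + ΣXᵢ, β + n).
Sum of counts S = 18 over n = 5 minutes.
Posterior: Gamma(α+S, β+n) = Gamma(6.25+18, 4.28+5) = Gamma(24.25, 9.28).
SD = √α/β = √24.25/9.28 = 0.5306.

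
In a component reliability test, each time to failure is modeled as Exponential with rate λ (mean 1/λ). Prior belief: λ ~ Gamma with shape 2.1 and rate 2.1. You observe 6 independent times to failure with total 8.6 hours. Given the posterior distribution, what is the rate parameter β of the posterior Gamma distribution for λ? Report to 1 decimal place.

10.7

With a Gamma(shape α, rate β) prior on the exponential rate λ, the posterior after n observations with total T = Σxᵢ is Gamma(α+n, β+T).
Posterior: Gamma(2.1+6, 2.1+8.6) = Gamma(8.1, 10.7).
Posterior β = 10.7.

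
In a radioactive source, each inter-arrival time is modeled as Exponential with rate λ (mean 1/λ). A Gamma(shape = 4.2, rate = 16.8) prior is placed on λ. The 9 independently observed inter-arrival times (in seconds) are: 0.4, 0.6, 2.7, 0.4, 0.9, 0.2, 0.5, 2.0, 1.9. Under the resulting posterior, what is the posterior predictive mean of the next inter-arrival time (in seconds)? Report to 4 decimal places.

With a Gamma(shape α, rate β) prior on the exponential rate λ, the posterior after n observations with total T = Σxᵢ is Gamma(α+n, β+T).
Sum of observations T = 9.6 seconds; n = 9.
Posterior: Gamma(4.2+9, 16.8+9.6) = Gamma(13.2, 26.4).
The predictive distribution for the next observation is Lomax; its mean is β/(α−1) = 26.4/12.2 = 2.1639.

2.1639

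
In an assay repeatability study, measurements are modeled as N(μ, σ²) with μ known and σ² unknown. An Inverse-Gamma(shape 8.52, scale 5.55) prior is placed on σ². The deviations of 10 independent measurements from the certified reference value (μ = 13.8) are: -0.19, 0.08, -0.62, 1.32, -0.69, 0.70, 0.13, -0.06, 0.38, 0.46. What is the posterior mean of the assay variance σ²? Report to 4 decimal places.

0.5835

With known mean μ and an Inverse-Gamma(α, β) prior on σ², the Normal likelihood is conjugate: posterior is Inv-Gamma(α + n/2, β + Σ(xᵢ−μ)²/2).
Σ(xᵢ−μ)² = (-0.19)² + (0.08)² + (-0.62)² + (1.32)² + (-0.69)² + (0.70)² + (0.13)² + (-0.06)² + (0.38)² + (0.46)² = 3.5119.
Posterior: Inv-Gamma(8.52 + 10/2, 5.55 + 3.5119/2) = Inv-Gamma(13.52, 7.30595).
E[σ²|data] = β/(α−1) = 7.30595/12.52 = 0.5835.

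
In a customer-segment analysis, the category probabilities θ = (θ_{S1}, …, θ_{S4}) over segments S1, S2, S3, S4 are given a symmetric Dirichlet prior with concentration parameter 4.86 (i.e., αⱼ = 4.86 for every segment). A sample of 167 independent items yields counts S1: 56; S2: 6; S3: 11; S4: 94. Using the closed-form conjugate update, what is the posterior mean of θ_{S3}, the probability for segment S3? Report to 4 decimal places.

The Dirichlet prior is conjugate to the Multinomial likelihood: each posterior αⱼ = prior αⱼ + observed count nⱼ.
Posterior concentration: (60.86, 10.86, 15.86, 98.86), total = 186.44.
E[θ_{S3}|data] = α_{S3}/Σα = 15.86/186.44 = 0.0851.

0.0851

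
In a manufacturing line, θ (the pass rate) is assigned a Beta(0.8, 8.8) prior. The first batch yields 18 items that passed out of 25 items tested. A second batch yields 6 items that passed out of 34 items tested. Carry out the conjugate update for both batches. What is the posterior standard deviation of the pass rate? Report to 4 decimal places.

0.0576

The Beta prior is conjugate to a Binomial/Bernoulli likelihood; the update adds successes to α and failures to β.
After batch 1: Beta(0.8+18, 8.8+7) = Beta(18.8, 15.8).
After batch 2: Beta(18.8+6, 15.8+28) = Beta(24.8, 43.8).
Var = αβ/((α+β)²(α+β+1)) = 24.8·43.8/(68.6²·69.6) = 0.00331641; SD = √0.00331641 = 0.0576.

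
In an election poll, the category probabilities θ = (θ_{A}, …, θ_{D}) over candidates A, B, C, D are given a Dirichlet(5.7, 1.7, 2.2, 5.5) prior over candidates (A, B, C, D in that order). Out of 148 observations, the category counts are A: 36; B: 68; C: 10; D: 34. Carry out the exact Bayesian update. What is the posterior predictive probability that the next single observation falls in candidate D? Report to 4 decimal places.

0.2422

The Dirichlet prior is conjugate to the Multinomial likelihood: each posterior αⱼ = prior αⱼ + observed count nⱼ.
Posterior concentration: (41.7, 69.7, 12.2, 39.5), total = 163.1.
P(next = D | data) = α_{D}/Σα = 0.2422.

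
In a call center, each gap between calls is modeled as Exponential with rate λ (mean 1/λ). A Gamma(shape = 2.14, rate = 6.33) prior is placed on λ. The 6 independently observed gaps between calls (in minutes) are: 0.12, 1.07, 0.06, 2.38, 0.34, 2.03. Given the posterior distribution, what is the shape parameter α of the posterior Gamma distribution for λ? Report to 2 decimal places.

8.14

With a Gamma(shape α, rate β) prior on the exponential rate λ, the posterior after n observations with total T = Σxᵢ is Gamma(α+n, β+T).
Sum of observations T = 6.00 minutes; n = 6.
Posterior: Gamma(2.14+6, 6.33+6.00) = Gamma(8.14, 12.33).
Posterior α = 8.14.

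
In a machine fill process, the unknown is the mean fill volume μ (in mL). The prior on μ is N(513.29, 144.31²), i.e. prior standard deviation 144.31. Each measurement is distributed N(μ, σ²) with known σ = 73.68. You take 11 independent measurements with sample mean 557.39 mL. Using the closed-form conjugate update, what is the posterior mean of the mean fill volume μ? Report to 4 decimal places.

For Normal data with known variance σ², a Normal(μ₀, σ₀²) prior on μ is conjugate. Posterior precision = 1/σ₀² + n/σ²; posterior mean is the precision-weighted average of μ₀ and x̄.
n·x̄ = 11·557.39 = 6131.29.
σ₀² = 144.31² = 20825.3761, σ² = 73.68² = 5428.7424; σ² + n·σ₀² = 5428.7424 + 11·20825.3761 = 234507.8795.
Posterior mean = (μ₀/σ₀² + n·x̄/σ²)/(1/σ₀² + n/σ²) = (σ²·μ₀ + σ₀²·n·x̄)/(σ² + n·σ₀²) = (5428.7424·513.29 + 20825.3761·6131.29)/234507.8795 = 130472939.414665/234507.8795 = 556.3691.

556.3691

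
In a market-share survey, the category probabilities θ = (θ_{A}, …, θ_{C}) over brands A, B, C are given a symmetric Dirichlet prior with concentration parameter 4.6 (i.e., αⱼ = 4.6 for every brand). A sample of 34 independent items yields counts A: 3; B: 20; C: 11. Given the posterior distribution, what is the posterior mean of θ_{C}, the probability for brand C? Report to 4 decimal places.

0.3264

The Dirichlet prior is conjugate to the Multinomial likelihood: each posterior αⱼ = prior αⱼ + observed count nⱼ.
Posterior concentration: (7.6, 24.6, 15.6), total = 47.8.
E[θ_{C}|data] = α_{C}/Σα = 15.6/47.8 = 0.3264.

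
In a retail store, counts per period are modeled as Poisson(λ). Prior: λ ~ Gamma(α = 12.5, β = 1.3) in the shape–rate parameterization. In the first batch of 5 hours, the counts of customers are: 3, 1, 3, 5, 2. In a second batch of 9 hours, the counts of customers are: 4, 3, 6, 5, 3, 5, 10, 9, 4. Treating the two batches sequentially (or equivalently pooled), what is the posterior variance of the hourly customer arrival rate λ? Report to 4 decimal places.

With a Gamma(shape α, rate β) prior, the Poisson likelihood is conjugate: the posterior is Gamma(α + ΣXᵢ, β + n).
Batch 1: sum of counts S = 14 over n = 5 hours.
After batch 1: Gamma(α+S, β+n) = Gamma(12.5+14, 1.3+5) = Gamma(26.5, 6.3).
Batch 2: sum of counts S = 49 over n = 9 hours.
After batch 2: Gamma(α+S, β+n) = Gamma(26.5+49, 6.3+9) = Gamma(75.5, 15.3).
Var = α/β² = 75.5/15.3² = 0.3225.

0.3225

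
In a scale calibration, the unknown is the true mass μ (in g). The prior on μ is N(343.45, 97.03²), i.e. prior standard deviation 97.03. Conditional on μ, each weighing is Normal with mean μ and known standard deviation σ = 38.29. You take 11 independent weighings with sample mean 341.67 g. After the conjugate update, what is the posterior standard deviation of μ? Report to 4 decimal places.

11.4640

For Normal data with known variance σ², a Normal(μ₀, σ₀²) prior on μ is conjugate. Posterior precision = 1/σ₀² + n/σ²; posterior mean is the precision-weighted average of μ₀ and x̄.
σ₀² = 97.03² = 9414.8209, σ² = 38.29² = 1466.1241; σ² + n·σ₀² = 1466.1241 + 11·9414.8209 = 105029.154.
Posterior precision = 1/σ₀² + n/σ² = 1/9414.8209 + 11/1466.1241 = (σ² + n·σ₀²)/(σ₀²σ²) = 105029.154/(9414.8209·1466.1241); posterior variance σₙ² = σ₀²σ²/(σ² + n·σ₀²) = 9414.8209·1466.1241/105029.154 = 131.423470.
Posterior SD = √σₙ² = √(9414.8209·1466.1241/105029.154) = 11.4640.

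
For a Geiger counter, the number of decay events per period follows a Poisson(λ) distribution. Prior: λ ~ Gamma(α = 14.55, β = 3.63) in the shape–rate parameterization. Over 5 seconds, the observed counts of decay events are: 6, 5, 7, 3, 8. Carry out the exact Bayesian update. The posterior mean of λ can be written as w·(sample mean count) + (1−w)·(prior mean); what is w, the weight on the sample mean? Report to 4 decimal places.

With a Gamma(shape α, rate β) prior, the Poisson likelihood is conjugate: the posterior is Gamma(α + ΣXᵢ, β + n).
Posterior mean = (α₀+S)/(β₀+n) = [n/(β₀+n)]·(S/n) + [β₀/(β₀+n)]·(α₀/β₀), so only n and β₀ enter the weight.
Weight on data w = n/(β₀+n) = 5/(3.63+5) = 5/8.63 = 0.5794.

0.5794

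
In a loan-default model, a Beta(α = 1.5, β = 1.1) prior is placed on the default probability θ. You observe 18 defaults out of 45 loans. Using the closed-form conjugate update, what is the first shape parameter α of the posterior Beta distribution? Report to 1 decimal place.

The Beta prior is conjugate to a Binomial/Bernoulli likelihood; the update adds successes to α and failures to β.
Posterior: Beta(α+k, β+n−k) = Beta(1.5+18, 1.1+27) = Beta(19.5, 28.1).
Posterior α = 19.5.

19.5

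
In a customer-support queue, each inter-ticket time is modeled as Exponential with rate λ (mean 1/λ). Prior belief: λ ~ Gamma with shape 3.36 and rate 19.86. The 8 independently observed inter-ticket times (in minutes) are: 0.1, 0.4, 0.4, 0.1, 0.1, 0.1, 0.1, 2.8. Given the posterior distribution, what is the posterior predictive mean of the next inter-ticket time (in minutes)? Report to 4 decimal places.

With a Gamma(shape α, rate β) prior on the exponential rate λ, the posterior after n observations with total T = Σxᵢ is Gamma(α+n, β+T).
Sum of observations T = 4.1 minutes; n = 8.
Posterior: Gamma(3.36+8, 19.86+4.1) = Gamma(11.36, 23.96).
The predictive distribution for the next observation is Lomax; its mean is β/(α−1) = 23.96/10.36 = 2.3127.

2.3127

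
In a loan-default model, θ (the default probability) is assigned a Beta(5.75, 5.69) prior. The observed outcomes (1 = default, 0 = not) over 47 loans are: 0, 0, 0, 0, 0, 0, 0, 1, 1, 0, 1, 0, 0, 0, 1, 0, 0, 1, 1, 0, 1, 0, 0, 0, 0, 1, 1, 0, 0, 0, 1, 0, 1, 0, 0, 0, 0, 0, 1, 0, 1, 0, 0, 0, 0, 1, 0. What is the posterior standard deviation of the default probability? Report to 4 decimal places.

The Beta prior is conjugate to a Binomial/Bernoulli likelihood; the update adds successes to α and failures to β.
Posterior: Beta(α+k, β+n−k) = Beta(5.75+14, 5.69+33) = Beta(19.75, 38.69).
Var = αβ/((α+β)²(α+β+1)) = 19.75·38.69/(58.44²·59.44) = 0.00376415; SD = √0.00376415 = 0.0614.

0.0614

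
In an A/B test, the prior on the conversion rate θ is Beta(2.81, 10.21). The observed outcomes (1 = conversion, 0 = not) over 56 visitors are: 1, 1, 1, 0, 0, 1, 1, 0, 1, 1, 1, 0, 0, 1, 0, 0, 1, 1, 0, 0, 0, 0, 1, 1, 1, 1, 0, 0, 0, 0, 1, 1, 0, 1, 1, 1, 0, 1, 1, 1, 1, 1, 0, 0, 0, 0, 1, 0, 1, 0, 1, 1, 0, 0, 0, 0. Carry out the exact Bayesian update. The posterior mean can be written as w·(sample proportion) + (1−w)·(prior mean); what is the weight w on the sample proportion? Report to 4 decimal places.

The Beta prior is conjugate to a Binomial/Bernoulli likelihood; the update adds successes to α and failures to β.
Posterior mean = (α₀+k)/(α₀+β₀+n) = [n/(α₀+β₀+n)]·(k/n) + [(α₀+β₀)/(α₀+β₀+n)]·α₀/(α₀+β₀), so only n and the prior enter the weight.
The weight on the data is w = n/(α₀+β₀+n) = 56/(2.81+10.21+56) = 56/69.02 = 0.8114.

0.8114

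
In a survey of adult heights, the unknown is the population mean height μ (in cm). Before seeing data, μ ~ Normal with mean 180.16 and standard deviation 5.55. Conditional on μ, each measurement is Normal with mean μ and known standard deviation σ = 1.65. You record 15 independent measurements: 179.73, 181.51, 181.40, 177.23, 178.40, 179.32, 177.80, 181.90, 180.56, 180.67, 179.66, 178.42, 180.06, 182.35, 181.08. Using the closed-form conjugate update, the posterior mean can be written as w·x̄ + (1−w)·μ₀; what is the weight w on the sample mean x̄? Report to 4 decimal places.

0.9941

For Normal data with known variance σ², a Normal(μ₀, σ₀²) prior on μ is conjugate. Posterior precision = 1/σ₀² + n/σ²; posterior mean is the precision-weighted average of μ₀ and x̄.
σ₀² = 5.55² = 30.8025, σ² = 1.65² = 2.7225. Prior precision 1/σ₀² = 1/30.8025; data precision n/σ² = 15/2.7225.
w = (n/σ²)/(1/σ₀² + n/σ²) = n·σ₀²/(σ² + n·σ₀²) = 15·30.8025/(2.7225 + 15·30.8025) = 462.0375/464.76 = 0.9941.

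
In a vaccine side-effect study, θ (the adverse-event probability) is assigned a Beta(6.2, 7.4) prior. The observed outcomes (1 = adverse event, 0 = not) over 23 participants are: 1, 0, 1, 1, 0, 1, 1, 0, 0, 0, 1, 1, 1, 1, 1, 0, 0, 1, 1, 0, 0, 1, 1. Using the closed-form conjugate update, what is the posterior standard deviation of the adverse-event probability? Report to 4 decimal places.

0.0811

The Beta prior is conjugate to a Binomial/Bernoulli likelihood; the update adds successes to α and failures to β.
Posterior: Beta(α+k, β+n−k) = Beta(6.2+14, 7.4+9) = Beta(20.2, 16.4).
Var = αβ/((α+β)²(α+β+1)) = 20.2·16.4/(36.6²·37.6) = 0.00657726; SD = √0.00657726 = 0.0811.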